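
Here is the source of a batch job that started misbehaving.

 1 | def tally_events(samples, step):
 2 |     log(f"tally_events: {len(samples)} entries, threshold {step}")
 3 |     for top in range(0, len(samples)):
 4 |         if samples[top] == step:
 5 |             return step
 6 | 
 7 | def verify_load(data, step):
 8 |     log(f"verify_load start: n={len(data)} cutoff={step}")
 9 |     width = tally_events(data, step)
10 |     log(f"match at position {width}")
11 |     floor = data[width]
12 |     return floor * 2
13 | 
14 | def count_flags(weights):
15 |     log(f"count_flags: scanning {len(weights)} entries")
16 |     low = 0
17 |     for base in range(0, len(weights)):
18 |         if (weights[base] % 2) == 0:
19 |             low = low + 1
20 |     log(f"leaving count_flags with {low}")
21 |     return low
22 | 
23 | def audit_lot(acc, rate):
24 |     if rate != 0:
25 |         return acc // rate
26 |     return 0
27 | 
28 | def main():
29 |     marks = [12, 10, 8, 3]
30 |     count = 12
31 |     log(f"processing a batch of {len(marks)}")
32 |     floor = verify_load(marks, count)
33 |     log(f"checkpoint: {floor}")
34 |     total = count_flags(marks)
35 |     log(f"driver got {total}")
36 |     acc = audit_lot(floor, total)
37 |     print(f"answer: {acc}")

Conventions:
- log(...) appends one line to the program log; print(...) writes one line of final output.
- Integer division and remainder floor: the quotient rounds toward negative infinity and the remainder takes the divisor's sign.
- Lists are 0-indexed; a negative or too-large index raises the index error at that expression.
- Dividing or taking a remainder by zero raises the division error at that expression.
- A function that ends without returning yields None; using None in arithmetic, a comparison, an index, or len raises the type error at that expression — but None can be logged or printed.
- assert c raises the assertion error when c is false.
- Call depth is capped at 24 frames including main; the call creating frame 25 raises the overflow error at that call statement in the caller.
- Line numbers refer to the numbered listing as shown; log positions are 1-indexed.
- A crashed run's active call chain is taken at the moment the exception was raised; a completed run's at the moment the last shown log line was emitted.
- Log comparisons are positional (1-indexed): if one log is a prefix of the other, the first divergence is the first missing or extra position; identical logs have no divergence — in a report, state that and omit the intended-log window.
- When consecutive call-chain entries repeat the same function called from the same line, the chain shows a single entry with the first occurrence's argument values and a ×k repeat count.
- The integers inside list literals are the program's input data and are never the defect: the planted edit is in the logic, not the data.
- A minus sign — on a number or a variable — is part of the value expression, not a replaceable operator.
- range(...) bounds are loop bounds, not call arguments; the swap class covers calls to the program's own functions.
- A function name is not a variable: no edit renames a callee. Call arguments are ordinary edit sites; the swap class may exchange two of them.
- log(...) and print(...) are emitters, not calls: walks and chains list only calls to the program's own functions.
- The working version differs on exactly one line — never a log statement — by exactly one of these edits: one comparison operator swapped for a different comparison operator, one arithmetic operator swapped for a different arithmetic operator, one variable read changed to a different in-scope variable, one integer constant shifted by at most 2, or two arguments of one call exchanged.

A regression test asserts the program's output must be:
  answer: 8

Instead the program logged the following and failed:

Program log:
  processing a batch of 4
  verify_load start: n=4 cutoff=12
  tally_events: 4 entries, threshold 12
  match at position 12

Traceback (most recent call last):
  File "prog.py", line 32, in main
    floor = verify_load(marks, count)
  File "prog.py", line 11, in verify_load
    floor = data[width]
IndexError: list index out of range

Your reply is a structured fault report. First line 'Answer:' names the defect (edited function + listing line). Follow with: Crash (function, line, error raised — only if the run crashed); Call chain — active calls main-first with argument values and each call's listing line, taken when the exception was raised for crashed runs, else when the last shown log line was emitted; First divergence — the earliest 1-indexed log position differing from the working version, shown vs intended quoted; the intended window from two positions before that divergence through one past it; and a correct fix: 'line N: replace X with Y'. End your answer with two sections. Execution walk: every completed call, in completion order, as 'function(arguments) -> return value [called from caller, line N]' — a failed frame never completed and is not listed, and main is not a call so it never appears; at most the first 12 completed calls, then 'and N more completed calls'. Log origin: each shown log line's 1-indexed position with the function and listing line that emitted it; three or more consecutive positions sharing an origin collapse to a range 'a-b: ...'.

Answer: the defect is in tally_events at line 5.
Key observation: At log position 4 the runs split — shown 'match at position 12', but the working version logs 'match at position 0'.
Crash: verify_load, line 11, IndexError.
Call chain: main -> verify_load([12, 10, 8, 3], 12) (called at line 32).
First divergence: at position 4 the run shows 'match at position 12' where the working version logs 'match at position 0'.
Intended log window:
  2: verify_load start: n=4 cutoff=12
  3: tally_events: 4 entries, threshold 12
  4: match at position 0
  5: checkpoint: 24
Execution walk:
  tally_events([12, 10, 8, 3], 12) -> 12  [called from verify_load, line 9]
Log origin:
  1 — main, line 31
  2 — verify_load, line 8
  3 — tally_events, line 2
  4 — verify_load, line 10
A correct fix: line 5: replace `step` with `top`.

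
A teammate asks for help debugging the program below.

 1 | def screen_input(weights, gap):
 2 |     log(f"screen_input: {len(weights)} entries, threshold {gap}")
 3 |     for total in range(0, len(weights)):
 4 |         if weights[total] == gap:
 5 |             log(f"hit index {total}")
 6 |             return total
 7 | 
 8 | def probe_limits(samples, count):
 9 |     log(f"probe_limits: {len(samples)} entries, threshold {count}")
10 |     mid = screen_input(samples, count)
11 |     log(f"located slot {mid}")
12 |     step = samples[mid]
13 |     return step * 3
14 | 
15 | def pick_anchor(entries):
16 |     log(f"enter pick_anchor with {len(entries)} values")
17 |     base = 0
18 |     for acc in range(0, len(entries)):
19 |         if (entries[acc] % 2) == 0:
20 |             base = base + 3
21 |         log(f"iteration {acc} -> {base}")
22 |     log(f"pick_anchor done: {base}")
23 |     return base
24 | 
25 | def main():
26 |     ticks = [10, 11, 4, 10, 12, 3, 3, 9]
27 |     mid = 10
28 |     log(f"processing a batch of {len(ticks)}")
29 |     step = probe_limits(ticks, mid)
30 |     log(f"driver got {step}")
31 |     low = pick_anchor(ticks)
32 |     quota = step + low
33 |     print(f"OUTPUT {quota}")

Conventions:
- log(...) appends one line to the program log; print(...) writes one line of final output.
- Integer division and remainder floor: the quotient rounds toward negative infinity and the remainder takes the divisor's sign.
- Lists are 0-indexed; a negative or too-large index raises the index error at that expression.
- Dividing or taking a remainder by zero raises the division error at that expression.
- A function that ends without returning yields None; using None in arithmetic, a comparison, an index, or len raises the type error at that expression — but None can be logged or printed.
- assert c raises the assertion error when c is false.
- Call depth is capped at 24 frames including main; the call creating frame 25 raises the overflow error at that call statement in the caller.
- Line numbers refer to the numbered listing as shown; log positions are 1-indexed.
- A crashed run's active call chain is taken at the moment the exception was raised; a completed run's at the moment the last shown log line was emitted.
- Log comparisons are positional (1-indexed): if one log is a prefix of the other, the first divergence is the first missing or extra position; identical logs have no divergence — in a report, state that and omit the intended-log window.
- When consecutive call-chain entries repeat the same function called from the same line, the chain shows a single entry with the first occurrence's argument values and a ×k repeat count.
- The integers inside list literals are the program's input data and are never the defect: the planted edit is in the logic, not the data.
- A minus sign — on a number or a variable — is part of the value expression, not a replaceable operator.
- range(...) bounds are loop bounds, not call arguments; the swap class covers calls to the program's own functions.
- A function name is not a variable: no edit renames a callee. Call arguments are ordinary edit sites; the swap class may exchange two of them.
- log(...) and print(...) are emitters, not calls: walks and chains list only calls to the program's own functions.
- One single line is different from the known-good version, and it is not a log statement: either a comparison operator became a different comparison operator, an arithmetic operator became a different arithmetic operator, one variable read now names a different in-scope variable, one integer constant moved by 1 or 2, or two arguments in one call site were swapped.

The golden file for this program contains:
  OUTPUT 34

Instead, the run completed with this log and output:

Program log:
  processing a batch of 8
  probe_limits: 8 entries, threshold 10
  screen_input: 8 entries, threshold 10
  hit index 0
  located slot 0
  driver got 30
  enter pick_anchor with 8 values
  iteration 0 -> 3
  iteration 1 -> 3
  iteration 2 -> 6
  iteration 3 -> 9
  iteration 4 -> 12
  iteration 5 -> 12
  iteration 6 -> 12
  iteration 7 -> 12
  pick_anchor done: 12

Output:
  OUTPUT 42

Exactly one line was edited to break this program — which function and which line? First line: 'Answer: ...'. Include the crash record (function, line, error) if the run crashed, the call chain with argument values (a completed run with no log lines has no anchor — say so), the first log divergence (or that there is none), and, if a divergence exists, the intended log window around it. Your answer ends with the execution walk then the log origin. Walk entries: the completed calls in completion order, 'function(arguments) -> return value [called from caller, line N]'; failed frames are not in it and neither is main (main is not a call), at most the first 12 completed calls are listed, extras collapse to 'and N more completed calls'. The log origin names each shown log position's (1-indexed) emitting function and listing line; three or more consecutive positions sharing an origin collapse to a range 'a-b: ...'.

Answer: the defect is in pick_anchor at line 20.
The tell: Everything matches until log position 8, which reads 'iteration 0 -> 3' in place of 'iteration 0 -> 1'.
Call chain: main -> pick_anchor([10, 11, 4, 10, 12, 3, 3, 9]) (called at line 31).
First divergence: position 8; shown 'iteration 0 -> 3' vs intended 'iteration 0 -> 1'.
Intended log window:
  6: driver got 30
  7: enter pick_anchor with 8 values
  8: iteration 0 -> 1
  9: iteration 1 -> 1
Execution walk:
  screen_input([10, 11, 4, 10, 12, 3, 3, 9], 10) -> 0  [called from probe_limits, line 10]
  probe_limits([10, 11, 4, 10, 12, 3, 3, 9], 10) -> 30  [called from main, line 29]
  pick_anchor([10, 11, 4, 10, 12, 3, 3, 9]) -> 12  [called from main, line 31]
Log origin:
  1: from main, line 28
  2: from probe_limits, line 9
  3: from screen_input, line 2
  4: from screen_input, line 5
  5: from probe_limits, line 11
  6: from main, line 30
  7: from pick_anchor, line 16
  8-15: from pick_anchor, line 21
  16: from pick_anchor, line 22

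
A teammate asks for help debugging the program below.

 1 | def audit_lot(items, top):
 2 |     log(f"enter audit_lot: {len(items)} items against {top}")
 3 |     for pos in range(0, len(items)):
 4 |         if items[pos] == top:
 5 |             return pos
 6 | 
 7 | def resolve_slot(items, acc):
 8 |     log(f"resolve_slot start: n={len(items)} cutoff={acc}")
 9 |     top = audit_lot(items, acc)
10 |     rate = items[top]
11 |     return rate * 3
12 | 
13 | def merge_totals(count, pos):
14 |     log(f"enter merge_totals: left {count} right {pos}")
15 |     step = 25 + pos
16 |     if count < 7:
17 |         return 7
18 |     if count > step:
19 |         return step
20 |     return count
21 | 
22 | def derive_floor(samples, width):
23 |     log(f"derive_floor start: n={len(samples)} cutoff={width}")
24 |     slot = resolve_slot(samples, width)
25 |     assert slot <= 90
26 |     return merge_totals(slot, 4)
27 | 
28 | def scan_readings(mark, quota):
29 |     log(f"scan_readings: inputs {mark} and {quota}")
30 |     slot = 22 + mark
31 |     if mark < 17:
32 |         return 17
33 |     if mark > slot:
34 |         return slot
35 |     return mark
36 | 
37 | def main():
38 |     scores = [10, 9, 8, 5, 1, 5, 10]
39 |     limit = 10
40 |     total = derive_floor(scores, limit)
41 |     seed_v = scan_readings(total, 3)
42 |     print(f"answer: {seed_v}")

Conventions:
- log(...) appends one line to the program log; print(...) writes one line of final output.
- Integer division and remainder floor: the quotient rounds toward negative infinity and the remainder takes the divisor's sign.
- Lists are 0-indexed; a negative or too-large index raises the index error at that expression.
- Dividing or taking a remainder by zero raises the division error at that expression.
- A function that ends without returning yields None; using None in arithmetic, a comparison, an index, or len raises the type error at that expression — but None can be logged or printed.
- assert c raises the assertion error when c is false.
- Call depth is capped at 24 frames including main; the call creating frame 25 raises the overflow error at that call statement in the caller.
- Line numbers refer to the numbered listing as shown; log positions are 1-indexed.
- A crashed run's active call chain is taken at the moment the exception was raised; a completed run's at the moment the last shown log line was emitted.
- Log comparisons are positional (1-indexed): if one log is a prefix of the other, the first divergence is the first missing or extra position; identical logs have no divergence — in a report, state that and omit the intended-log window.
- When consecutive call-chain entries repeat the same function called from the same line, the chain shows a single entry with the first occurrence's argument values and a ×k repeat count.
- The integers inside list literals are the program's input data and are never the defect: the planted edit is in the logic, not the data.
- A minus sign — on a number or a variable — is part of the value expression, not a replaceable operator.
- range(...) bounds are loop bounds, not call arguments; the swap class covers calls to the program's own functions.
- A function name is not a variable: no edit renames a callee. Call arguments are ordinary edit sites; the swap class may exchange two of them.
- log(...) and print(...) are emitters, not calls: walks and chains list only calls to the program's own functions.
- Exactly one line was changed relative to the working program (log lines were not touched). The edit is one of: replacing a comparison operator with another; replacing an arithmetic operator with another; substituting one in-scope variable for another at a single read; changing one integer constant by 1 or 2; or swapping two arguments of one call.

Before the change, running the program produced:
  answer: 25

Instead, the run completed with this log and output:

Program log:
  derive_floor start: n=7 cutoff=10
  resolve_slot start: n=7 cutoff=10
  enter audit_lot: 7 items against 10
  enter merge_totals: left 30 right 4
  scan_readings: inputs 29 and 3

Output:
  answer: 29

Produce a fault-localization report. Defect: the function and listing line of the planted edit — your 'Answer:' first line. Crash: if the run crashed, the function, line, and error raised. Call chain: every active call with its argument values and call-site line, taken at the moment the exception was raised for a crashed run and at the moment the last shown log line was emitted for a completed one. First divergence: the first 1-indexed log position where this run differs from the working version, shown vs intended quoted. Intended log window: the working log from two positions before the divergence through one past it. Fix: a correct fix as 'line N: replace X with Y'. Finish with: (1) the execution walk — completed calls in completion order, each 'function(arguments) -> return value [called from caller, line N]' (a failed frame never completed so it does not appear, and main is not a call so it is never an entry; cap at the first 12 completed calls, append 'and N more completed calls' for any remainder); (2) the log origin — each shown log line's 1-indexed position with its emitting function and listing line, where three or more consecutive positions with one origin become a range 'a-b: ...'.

Answer: the defect is in scan_readings at line 30.
Key observation: The logs agree in full; only the final output differs.
Call chain: main -> scan_readings(29, 3) (called at line 41).
First divergence: none — the logs agree in full.
Execution walk:
  audit_lot([10, 9, 8, 5, 1, 5, 10], 10) -> 0  [called from resolve_slot, line 9]
  resolve_slot([10, 9, 8, 5, 1, 5, 10], 10) -> 30  [called from derive_floor, line 24]
  merge_totals(30, 4) -> 29  [called from derive_floor, line 26]
  derive_floor([10, 9, 8, 5, 1, 5, 10], 10) -> 29  [called from main, line 40]
  scan_readings(29, 3) -> 29  [called from main, line 41]
Origin of each log line:
  1: logged in derive_floor at line 23
  2: logged in resolve_slot at line 8
  3: logged in audit_lot at line 2
  4: logged in merge_totals at line 14
  5: logged in scan_readings at line 29
A correct fix: line 30: replace `mark` with `quota`.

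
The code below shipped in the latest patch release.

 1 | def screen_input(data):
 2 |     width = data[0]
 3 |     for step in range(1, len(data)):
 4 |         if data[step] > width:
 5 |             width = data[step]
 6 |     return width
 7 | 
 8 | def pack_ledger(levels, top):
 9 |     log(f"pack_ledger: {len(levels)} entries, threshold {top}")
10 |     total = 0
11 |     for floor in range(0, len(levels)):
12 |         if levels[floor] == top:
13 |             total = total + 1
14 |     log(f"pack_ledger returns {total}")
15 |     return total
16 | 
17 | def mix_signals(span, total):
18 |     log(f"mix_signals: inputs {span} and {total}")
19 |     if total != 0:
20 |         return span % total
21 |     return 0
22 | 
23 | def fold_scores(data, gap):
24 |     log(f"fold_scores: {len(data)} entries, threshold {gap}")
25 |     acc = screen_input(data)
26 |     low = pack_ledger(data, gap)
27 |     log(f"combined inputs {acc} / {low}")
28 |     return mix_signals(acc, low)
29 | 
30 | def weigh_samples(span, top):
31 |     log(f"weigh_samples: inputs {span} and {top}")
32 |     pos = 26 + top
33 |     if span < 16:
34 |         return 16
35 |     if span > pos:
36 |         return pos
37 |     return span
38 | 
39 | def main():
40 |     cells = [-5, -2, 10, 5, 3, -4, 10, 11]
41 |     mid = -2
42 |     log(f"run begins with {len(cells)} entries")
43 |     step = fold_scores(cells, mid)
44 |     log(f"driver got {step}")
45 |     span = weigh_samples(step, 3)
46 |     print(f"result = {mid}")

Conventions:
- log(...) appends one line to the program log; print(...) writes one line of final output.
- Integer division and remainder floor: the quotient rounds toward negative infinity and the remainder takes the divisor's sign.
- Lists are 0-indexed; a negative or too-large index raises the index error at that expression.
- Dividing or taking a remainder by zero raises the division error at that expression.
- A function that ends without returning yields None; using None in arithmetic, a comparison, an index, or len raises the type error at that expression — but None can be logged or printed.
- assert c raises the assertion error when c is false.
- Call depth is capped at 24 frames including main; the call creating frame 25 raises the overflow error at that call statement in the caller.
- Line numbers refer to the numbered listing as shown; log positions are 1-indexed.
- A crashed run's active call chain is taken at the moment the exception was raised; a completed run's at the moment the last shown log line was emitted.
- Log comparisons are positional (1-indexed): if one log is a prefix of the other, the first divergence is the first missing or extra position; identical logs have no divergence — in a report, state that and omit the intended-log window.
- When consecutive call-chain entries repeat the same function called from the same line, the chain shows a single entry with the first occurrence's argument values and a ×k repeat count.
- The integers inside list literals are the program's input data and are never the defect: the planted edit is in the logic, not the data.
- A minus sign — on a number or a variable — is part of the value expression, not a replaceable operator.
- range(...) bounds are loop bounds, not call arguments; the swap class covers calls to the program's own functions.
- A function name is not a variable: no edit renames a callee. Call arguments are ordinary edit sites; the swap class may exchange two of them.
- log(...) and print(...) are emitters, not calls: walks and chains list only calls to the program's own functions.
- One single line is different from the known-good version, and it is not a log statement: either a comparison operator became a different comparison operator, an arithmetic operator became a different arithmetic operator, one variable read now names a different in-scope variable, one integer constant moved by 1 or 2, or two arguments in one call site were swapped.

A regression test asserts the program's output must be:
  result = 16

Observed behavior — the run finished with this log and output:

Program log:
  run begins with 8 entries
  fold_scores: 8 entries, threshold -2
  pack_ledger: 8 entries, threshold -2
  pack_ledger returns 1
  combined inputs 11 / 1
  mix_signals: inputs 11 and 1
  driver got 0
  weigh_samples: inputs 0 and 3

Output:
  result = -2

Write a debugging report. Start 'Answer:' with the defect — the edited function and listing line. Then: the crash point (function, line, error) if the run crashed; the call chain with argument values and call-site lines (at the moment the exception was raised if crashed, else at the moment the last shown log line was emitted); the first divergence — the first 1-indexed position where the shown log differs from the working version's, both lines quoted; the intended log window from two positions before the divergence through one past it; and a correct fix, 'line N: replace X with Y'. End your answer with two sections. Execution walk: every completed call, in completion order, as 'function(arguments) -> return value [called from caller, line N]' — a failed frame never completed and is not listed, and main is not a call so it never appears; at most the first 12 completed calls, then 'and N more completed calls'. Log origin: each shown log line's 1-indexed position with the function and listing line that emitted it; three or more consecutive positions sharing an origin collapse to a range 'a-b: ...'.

Answer: the defect is in main at line 46.
The tell: Every logged value matches the working version; the printed result is what differs.
Call chain: main -> weigh_samples(0, 3) (called at line 45).
First divergence: none — the logs agree in full.
Execution walk:
  screen_input([-5, -2, 10, 5, 3, -4, 10, 11]) -> 11  [called from fold_scores, line 25]
  pack_ledger([-5, -2, 10, 5, 3, -4, 10, 11], -2) -> 1  [called from fold_scores, line 26]
  mix_signals(11, 1) -> 0  [called from fold_scores, line 28]
  fold_scores([-5, -2, 10, 5, 3, -4, 10, 11], -2) -> 0  [called from main, line 43]
  weigh_samples(0, 3) -> 16  [called from main, line 45]
Log origins:
  1: from main, line 42
  2: from fold_scores, line 24
  3: from pack_ledger, line 9
  4: from pack_ledger, line 14
  5: from fold_scores, line 27
  6: from mix_signals, line 18
  7: from main, line 44
  8: from weigh_samples, line 31
A correct fix: line 46: replace `mid` with `span`.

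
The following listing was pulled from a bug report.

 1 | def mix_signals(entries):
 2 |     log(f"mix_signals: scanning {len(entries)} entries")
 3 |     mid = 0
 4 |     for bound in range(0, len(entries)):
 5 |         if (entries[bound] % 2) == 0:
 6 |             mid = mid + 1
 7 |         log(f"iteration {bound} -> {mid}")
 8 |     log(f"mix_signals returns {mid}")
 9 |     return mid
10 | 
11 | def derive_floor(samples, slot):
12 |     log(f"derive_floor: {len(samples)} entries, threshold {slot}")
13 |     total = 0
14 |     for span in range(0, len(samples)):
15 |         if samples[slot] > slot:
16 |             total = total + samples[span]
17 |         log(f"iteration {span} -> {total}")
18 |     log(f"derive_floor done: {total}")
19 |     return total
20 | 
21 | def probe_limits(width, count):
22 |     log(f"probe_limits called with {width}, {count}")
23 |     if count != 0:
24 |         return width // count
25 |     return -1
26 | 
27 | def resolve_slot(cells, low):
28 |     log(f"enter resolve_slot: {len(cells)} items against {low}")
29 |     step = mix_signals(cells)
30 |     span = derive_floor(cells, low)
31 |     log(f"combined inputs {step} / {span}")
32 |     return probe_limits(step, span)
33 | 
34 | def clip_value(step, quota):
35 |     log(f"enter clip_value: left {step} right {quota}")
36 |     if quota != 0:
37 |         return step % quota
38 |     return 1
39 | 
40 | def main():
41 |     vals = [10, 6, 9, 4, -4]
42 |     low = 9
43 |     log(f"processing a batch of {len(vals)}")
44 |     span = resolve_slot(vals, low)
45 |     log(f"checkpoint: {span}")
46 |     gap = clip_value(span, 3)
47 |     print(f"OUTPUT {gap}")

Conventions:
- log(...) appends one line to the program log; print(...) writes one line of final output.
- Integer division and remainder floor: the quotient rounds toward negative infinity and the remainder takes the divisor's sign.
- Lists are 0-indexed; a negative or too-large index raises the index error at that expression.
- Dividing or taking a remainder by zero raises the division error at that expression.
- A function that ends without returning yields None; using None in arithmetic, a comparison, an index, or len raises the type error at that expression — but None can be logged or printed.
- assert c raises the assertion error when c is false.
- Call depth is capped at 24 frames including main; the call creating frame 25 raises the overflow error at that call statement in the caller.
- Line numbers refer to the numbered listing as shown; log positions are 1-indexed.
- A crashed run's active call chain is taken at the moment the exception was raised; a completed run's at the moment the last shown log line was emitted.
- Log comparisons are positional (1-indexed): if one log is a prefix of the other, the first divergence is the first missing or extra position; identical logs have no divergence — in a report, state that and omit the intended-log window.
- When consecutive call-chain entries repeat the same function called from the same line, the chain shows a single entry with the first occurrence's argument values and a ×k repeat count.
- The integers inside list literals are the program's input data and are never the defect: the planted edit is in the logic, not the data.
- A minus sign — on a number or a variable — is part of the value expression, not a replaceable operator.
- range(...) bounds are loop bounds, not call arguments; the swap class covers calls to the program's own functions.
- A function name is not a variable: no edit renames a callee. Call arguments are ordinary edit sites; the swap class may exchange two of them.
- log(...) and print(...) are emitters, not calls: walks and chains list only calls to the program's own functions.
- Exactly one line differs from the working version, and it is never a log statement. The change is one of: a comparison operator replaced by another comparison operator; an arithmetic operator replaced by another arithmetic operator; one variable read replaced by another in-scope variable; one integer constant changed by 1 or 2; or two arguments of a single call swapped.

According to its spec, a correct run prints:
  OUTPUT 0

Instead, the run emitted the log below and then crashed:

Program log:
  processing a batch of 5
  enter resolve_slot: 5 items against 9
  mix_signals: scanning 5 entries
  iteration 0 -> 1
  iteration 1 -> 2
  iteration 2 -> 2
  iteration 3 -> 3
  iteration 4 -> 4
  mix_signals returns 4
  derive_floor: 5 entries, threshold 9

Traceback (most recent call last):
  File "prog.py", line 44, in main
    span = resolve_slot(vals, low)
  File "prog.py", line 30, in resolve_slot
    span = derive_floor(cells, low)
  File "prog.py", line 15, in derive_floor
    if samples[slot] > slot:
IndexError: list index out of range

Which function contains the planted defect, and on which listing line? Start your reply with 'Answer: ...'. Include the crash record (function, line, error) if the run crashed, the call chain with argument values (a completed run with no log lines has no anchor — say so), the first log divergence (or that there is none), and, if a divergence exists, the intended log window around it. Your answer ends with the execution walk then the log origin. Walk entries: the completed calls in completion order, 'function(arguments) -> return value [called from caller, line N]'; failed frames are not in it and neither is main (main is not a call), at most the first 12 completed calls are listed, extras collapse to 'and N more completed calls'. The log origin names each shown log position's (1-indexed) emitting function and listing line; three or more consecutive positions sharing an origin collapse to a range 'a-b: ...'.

Answer: the defect is in derive_floor at line 15.
Key fact: Only 10 log lines were emitted before the run died; the intended continuation was 'iteration 0 -> 10'.
Crash: derive_floor, line 15, IndexError.
Call chain: main -> resolve_slot([10, 6, 9, 4, -4], 9) (called at line 44) -> derive_floor([10, 6, 9, 4, -4], 9) (called at line 30).
First divergence: position 11; the shown log stops at 10 lines while the working version next logs 'iteration 0 -> 10'.
Intended log window:
  9: mix_signals returns 4
  10: derive_floor: 5 entries, threshold 9
  11: iteration 0 -> 10
  12: iteration 1 -> 10
Execution walk:
  mix_signals([10, 6, 9, 4, -4]) -> 4  [called from resolve_slot, line 29]
Origin of each log line:
  1: logged in main at line 43
  2: logged in resolve_slot at line 28
  3: logged in mix_signals at line 2
  4-8: logged in mix_signals at line 7
  9: logged in mix_signals at line 8
  10: logged in derive_floor at line 12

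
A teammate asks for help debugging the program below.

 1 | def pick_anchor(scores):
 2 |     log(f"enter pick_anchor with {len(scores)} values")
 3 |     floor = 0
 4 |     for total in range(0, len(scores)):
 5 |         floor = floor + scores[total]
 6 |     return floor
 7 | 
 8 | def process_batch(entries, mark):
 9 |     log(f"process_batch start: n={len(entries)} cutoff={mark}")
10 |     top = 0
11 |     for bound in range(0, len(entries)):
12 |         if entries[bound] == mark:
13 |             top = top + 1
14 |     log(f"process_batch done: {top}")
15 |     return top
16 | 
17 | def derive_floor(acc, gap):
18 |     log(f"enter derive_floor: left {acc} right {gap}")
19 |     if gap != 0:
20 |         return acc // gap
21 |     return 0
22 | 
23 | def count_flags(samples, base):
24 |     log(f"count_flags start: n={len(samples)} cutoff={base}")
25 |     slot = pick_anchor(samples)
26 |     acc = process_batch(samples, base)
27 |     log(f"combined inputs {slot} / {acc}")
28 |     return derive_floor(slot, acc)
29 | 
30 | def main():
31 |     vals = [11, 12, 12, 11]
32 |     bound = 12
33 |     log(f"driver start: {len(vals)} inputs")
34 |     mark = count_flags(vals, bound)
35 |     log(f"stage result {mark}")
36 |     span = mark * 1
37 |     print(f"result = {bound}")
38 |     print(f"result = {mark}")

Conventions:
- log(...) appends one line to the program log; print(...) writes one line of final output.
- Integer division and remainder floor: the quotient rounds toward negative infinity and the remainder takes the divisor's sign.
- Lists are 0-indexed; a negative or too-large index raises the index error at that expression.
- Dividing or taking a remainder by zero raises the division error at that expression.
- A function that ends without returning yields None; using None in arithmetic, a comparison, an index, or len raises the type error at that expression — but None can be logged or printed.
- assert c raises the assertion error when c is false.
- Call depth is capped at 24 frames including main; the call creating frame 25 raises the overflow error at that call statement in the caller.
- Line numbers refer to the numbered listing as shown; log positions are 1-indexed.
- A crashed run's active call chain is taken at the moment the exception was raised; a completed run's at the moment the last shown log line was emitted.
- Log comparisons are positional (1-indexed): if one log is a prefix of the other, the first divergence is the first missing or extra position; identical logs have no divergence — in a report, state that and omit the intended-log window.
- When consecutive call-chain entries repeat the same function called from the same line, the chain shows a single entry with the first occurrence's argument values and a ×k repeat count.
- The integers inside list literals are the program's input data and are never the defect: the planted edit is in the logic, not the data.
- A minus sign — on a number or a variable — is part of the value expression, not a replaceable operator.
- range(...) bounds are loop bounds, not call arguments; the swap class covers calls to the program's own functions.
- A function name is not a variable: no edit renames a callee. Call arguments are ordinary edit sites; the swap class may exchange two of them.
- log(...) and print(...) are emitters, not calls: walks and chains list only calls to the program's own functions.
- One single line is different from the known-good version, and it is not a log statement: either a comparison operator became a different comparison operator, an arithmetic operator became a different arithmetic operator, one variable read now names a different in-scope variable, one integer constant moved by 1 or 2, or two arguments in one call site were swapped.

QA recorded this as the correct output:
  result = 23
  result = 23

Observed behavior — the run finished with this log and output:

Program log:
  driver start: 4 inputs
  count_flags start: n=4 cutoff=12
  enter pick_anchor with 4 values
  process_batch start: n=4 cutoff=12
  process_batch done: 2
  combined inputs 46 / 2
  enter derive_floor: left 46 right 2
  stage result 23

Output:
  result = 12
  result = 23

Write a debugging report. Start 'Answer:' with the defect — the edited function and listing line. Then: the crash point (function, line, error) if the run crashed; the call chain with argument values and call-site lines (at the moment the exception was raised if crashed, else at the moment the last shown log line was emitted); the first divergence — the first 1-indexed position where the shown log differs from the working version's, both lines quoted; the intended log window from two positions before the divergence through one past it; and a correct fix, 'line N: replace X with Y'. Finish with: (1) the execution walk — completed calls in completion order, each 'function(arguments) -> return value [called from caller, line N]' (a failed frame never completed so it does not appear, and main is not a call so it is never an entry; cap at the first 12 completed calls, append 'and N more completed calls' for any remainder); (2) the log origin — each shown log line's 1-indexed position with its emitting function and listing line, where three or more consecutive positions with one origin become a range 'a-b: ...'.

Answer: the defect is in main at line 37.
Key observation: The logs agree in full; only the final output differs.
Call chain: main.
First divergence: there is none — every log position agrees.
Execution walk:
  pick_anchor([11, 12, 12, 11]) -> 46  [called from count_flags, line 25]
  process_batch([11, 12, 12, 11], 12) -> 2  [called from count_flags, line 26]
  derive_floor(46, 2) -> 23  [called from count_flags, line 28]
  count_flags([11, 12, 12, 11], 12) -> 23  [called from main, line 34]
Log origins:
  1: emitted by main (line 33)
  2: emitted by count_flags (line 24)
  3: emitted by pick_anchor (line 2)
  4: emitted by process_batch (line 9)
  5: emitted by process_batch (line 14)
  6: emitted by count_flags (line 27)
  7: emitted by derive_floor (line 18)
  8: emitted by main (line 35)
A correct fix: line 37: replace `bound` with `span`.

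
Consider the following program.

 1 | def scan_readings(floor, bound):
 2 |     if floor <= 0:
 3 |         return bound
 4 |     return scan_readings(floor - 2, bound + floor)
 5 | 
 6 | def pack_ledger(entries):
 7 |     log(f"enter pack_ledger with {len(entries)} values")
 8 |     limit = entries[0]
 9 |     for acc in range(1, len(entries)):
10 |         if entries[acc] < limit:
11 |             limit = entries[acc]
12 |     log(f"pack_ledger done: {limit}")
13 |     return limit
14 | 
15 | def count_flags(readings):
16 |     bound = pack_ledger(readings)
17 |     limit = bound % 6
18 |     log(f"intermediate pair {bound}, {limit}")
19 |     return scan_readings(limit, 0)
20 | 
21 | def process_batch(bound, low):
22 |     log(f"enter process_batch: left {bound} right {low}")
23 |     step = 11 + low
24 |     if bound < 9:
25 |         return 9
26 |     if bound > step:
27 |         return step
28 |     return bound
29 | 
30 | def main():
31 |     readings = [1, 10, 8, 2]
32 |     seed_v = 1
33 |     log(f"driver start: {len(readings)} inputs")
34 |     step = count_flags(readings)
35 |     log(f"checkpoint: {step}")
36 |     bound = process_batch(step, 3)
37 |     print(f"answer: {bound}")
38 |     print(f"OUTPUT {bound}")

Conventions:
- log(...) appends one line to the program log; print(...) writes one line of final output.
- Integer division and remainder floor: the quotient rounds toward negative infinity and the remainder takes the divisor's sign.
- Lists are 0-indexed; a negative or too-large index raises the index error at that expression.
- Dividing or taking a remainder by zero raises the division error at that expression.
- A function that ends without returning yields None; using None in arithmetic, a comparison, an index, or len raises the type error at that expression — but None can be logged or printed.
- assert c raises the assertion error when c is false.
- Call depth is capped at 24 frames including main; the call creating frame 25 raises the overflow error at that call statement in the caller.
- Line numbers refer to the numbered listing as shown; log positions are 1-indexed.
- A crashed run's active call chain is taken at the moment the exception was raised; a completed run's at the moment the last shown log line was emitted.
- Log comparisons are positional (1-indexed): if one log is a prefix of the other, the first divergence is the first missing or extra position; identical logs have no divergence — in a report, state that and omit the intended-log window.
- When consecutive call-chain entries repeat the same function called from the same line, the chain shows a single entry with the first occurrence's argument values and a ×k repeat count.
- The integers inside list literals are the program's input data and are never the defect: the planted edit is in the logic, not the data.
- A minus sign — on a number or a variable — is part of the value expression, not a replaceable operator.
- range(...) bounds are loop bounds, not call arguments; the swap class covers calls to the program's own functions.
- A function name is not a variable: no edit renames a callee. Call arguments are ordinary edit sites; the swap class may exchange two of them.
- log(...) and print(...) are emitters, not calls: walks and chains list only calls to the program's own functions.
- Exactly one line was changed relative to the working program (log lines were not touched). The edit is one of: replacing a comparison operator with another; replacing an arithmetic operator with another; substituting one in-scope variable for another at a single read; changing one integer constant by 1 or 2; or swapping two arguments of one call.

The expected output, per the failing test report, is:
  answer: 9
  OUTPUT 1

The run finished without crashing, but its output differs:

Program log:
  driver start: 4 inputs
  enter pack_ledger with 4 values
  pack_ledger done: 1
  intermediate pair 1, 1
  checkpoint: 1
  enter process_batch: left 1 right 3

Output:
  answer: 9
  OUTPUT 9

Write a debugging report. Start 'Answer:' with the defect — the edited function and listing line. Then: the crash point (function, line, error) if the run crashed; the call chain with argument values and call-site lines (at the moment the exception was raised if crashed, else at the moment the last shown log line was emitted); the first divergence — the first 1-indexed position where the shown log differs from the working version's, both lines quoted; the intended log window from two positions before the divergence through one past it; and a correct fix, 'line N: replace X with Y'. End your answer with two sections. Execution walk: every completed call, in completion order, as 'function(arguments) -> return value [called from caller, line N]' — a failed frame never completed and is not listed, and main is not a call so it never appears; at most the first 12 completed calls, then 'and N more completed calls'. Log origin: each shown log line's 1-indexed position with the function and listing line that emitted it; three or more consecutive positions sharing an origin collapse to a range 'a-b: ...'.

Answer: the defect is in main at line 38.
Key fact: Log streams are identical — the defect surfaces only in the printed output.
Call chain: main -> process_batch(1, 3) (called at line 36).
First divergence: none; the two logs match at every position.
Execution walk:
  pack_ledger([1, 10, 8, 2]) -> 1  [called from count_flags, line 16]
  scan_readings(-1, 1) -> 1  [called from scan_readings, line 4]
  scan_readings(1, 0) -> 1  [called from count_flags, line 19]
  count_flags([1, 10, 8, 2]) -> 1  [called from main, line 34]
  process_batch(1, 3) -> 9  [called from main, line 36]
Log origin:
  1: emitted by main (line 33)
  2: emitted by pack_ledger (line 7)
  3: emitted by pack_ledger (line 12)
  4: emitted by count_flags (line 18)
  5: emitted by main (line 35)
  6: emitted by process_batch (line 22)
A correct fix: line 38: replace `bound` with `step`.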